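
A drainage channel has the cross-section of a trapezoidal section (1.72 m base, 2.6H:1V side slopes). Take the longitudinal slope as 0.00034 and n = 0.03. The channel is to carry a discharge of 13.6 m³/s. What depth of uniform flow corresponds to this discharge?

Manning's equation rearranged: A R^(2/3) = nQ / (1·√S) = 0.03 × 13.6 / (√0.00034) = 22.13.
Trying y = 1.78 m: A R^(2/3) = 11.08 — low.
Trying y = 2.64 m: A R^(2/3) = 28.08 — high.
Trying y = 2.39 m: A R^(2/3) = 22.13 — ≈ 22.13.

y_n = 2.39 m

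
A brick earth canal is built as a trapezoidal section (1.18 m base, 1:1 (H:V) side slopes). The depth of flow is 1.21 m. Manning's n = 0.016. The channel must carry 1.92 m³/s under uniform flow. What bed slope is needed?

With bottom width b = 1.18 m and side slope z = 1: A = (b + zy)y = (1.18 + 1×1.21)×1.21 = 2.892 m²; P = b + 2y√(1+z²) = 1.18 + 2×1.21×1.414 = 4.602 m.
Hydraulic radius R = A/P = 2.892/4.602 = 0.6283 m.
From Manning's equation, S = [nQ / (1 A R^(2/3))]² = [0.016 × 1.92 / (1 × 2.892 × 0.6283^(2/3))]² = 0.00021.

S = 0.00021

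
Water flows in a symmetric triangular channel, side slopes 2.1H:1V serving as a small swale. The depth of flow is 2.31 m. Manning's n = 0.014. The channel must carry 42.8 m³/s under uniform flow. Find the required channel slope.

For a triangular section with side slope z = 2.1: A = zy² = 2.1×2.31² = 11.21 m²; P = 2y√(1+z²) = 2×2.31×2.326 = 10.75 m.
Hydraulic radius R = A/P = 11.21/10.75 = 1.043 m.
From Manning's equation, S = [nQ / (1 A R^(2/3))]² = [0.014 × 42.8 / (1 × 11.21 × 1.043^(2/3))]² = 0.0027.

S = 0.0027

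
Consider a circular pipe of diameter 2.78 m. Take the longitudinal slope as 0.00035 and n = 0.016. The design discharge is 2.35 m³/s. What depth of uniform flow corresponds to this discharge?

y_n = 1.26 m

Manning's equation rearranged: A R^(2/3) = nQ / (1·√S) = 0.016 × 2.35 / (√0.00035) = 2.01.
At y = 0.867 m: A R^(2/3) = 1.005 — too small.
At y = 1.54 m: A R^(2/3) = 2.822 — too large.
At y = 1.26 m: A R^(2/3) = 2.009 — matches.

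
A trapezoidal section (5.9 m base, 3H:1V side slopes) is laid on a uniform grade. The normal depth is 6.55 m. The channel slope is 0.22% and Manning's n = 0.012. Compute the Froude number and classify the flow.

With bottom width b = 5.9 m and side slope z = 3: A = (b + zy)y = (5.9 + 3×6.55)×6.55 = 167.4 m²; P = b + 2y√(1+z²) = 5.9 + 2×6.55×3.162 = 47.33 m.
Hydraulic radius R = A/P = 167.4/47.33 = 3.536 m.
V = (1/n) R^(2/3) √S = (1/0.012) × 3.536^(2/3) × √0.0022 = 9.072 m/s. Hydraulic depth D_h = A/T = 167.4/45.2 = 3.702 m.
Froude number Fr = V/√(g·D_h) = 9.072/√(9.81×3.702) = 1.51, which is greater than 1, so the flow is supercritical.

supercritical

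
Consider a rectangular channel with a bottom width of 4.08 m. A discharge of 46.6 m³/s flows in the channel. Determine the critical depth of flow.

y_c = 2.37 m

For a rectangular channel, critical depth y_c = (q²/g)^(1/3) where q = Q/b = 46.6/4.08 = 11.42 m²/s.
So y_c = (11.42²/9.81)^(1/3) = 2.37 m.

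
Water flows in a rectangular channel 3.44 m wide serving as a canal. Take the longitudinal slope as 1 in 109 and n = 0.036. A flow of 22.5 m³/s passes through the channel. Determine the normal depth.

Manning's equation rearranged: A R^(2/3) = nQ / (1·√S) = 0.036 × 22.5 / (√0.009174) = 8.457.
Try y = 2.86 m: A R^(2/3) = 10.32 — over.
Try y = 1.69 m: A R^(2/3) = 5.227 — short.
Try y = 2.44 m: A R^(2/3) = 8.443 — matches.

y_n = 2.44 m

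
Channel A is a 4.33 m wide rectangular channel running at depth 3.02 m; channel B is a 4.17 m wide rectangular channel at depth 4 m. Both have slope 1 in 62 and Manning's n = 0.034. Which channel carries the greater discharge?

Channel A: Flow area A = b·y = 4.33 × 3.02 = 13.08 m². Wetted perimeter P = b + 2y = 4.33 + 2×3.02 = 10.37 m. Hydraulic radius R = A/P = 13.08/10.37 = 1.261 m. Q_A = (1/0.034)·13.08·1.261^(2/3)·√0.01613 = 57.01 m³/s.
Channel B: Flow area A = b·y = 4.17 × 4 = 16.68 m². Wetted perimeter P = b + 2y = 4.17 + 2×4 = 12.17 m. Hydraulic radius R = A/P = 16.68/12.17 = 1.371 m. Q_B = (1/0.034)·16.68·1.371^(2/3)·√0.01613 = 76.88 m³/s.
Q_A = 57.01 m³/s vs Q_B = 76.88 m³/s, so channel B carries more.

channel B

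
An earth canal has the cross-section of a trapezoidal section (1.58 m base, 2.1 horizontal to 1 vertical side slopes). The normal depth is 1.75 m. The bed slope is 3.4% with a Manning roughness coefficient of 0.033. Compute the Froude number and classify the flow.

supercritical

With bottom width b = 1.58 m and side slope z = 2.1: A = (b + zy)y = (1.58 + 2.1×1.75)×1.75 = 9.196 m²; P = b + 2y√(1+z²) = 1.58 + 2×1.75×2.326 = 9.721 m.
Hydraulic radius R = A/P = 9.196/9.721 = 0.946 m.
V = (1/n) R^(2/3) √S = (1/0.033) × 0.946^(2/3) × √0.034 = 5.385 m/s. Hydraulic depth D_h = A/T = 9.196/8.93 = 1.03 m.
Froude number Fr = V/√(g·D_h) = 5.385/√(9.81×1.03) = 1.69, which is greater than 1, so the flow is supercritical.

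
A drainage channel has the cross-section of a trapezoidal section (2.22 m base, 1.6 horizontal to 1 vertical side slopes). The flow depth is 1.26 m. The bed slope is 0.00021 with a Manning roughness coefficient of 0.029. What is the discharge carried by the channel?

Q = 2.23 m³/s

With bottom width b = 2.22 m and side slope z = 1.6: A = (b + zy)y = (2.22 + 1.6×1.26)×1.26 = 5.337 m²; P = b + 2y√(1+z²) = 2.22 + 2×1.26×1.887 = 6.975 m.
Hydraulic radius R = A/P = 5.337/6.975 = 0.7652 m.
Manning's equation: Q = (1/n) A R^(2/3) S^(1/2) = (1/0.029) × 5.337 × 0.7652^(2/3) × 0.00021^(1/2) = 2.23 m³/s.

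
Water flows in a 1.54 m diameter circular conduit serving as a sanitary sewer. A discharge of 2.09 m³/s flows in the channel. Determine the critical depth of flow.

y_c = 0.738 m

At critical depth, Q² T / (g A³) = 1, i.e. A³/T = Q²/g = 2.09²/9.81 = 0.4453.
Trying y = 0.828 m: A³/T = 0.6922 — high.
Trying y = 0.738 m: A³/T = 0.446 — ≈ 0.4453.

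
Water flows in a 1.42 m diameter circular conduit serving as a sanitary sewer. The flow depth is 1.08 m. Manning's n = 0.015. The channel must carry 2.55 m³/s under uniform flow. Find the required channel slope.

For a circular section of diameter D = 1.42 m at depth y = 1.08 m, the central angle is θ = 2 arccos(1 − 2y/D) = 4.238 rad. Then A = (D²/8)(θ − sin θ) = 1.292 m² and P = Dθ/2 = 3.009 m.
Hydraulic radius R = A/P = 1.292/3.009 = 0.4295 m.
From Manning's equation, S = [nQ / (1 A R^(2/3))]² = [0.015 × 2.55 / (1 × 1.292 × 0.4295^(2/3))]² = 0.0027.

S = 0.0027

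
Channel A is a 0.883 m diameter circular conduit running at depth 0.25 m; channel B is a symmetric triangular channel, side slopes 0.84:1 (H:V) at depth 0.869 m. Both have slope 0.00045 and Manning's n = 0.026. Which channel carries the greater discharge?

Channel A: For a circular section of diameter D = 0.883 m at depth y = 0.25 m, the central angle is θ = 2 arccos(1 − 2y/D) = 2.244 rad. Then A = (D²/8)(θ − sin θ) = 0.1426 m² and P = Dθ/2 = 0.9909 m. Hydraulic radius R = A/P = 0.1426/0.9909 = 0.1439 m. Q_A = (1/0.026)·0.1426·0.1439^(2/3)·√0.00045 = 0.03193 m³/s.
Channel B: For a triangular section with side slope z = 0.84: A = zy² = 0.84×0.869² = 0.6343 m²; P = 2y√(1+z²) = 2×0.869×1.306 = 2.27 m. Hydraulic radius R = A/P = 0.6343/2.27 = 0.2795 m. Q_B = (1/0.026)·0.6343·0.2795^(2/3)·√0.00045 = 0.2212 m³/s.
Q_A = 0.03193 m³/s vs Q_B = 0.2212 m³/s, so channel B carries more.

channel B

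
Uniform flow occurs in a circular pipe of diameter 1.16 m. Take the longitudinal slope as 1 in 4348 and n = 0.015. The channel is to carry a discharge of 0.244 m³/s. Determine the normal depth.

y_n = 0.594 m

Manning's equation rearranged: A R^(2/3) = nQ / (1·√S) = 0.015 × 0.244 / (√0.00023) = 0.2413.
Trying y = 0.506 m: A R^(2/3) = 0.1825 — low.
Trying y = 0.594 m: A R^(2/3) = 0.241 — ≈ 0.2413.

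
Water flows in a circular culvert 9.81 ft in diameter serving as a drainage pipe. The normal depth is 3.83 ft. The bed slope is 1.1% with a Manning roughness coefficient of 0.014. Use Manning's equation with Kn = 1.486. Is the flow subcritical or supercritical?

For a circular section of diameter D = 9.81 ft at depth y = 3.83 ft, the central angle is θ = 2 arccos(1 − 2y/D) = 2.7 rad. Then A = (D²/8)(θ − sin θ) = 27.33 ft² and P = Dθ/2 = 13.24 ft.
Hydraulic radius R = A/P = 27.33/13.24 = 2.064 ft.
V = (1.486/n) R^(2/3) √S = (1.486/0.014) × 2.064^(2/3) × √0.011 = 18.05 ft/s. Hydraulic depth D_h = A/T = 27.33/9.571 = 2.855 ft.
Froude number Fr = V/√(g·D_h) = 18.05/√(32.2×2.855) = 1.88, which is greater than 1, so the flow is supercritical.

supercritical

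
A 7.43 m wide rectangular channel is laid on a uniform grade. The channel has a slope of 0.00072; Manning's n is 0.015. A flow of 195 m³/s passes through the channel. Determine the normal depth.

Manning's equation rearranged: A R^(2/3) = nQ / (1·√S) = 0.015 × 195 / (√0.00072) = 109.
Try y = 9.33 m: A R^(2/3) = 133 — over.
Try y = 6.58 m: A R^(2/3) = 87.01 — short.
Try y = 7.91 m: A R^(2/3) = 109.1 — matches.

y_n = 7.91 m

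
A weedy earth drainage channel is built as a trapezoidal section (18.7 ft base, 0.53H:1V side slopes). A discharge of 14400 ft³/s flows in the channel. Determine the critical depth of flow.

At critical depth, Q² T / (g A³) = 1, i.e. A³/T = Q²/g = 14400²/32.2 = 6440000.
Try y = 26.6 ft: A³/T = 14160000 — too large.
Try y = 18.4 ft: A³/T = 3756000 — too small.
Try y = 21.4 ft: A³/T = 6421000 — ≈ 6440000.

y_c = 21.4 ft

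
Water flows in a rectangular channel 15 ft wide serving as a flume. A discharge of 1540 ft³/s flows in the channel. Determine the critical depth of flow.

For a rectangular channel, critical depth y_c = (q²/g)^(1/3) where q = Q/b = 1540/15 = 102.7 ft²/s.
So y_c = (102.7²/32.2)^(1/3) = 6.89 ft.

y_c = 6.89 ft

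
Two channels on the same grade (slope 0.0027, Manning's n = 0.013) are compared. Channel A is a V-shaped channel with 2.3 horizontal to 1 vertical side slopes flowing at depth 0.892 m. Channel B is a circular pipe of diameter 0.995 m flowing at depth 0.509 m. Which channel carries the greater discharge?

channel A

Channel A: For a triangular section with side slope z = 2.3: A = zy² = 2.3×0.892² = 1.83 m²; P = 2y√(1+z²) = 2×0.892×2.508 = 4.474 m. Hydraulic radius R = A/P = 1.83/4.474 = 0.409 m. Q_A = (1/0.013)·1.83·0.409^(2/3)·√0.0027 = 4.03 m³/s.
Channel B: For a circular section of diameter D = 0.995 m at depth y = 0.509 m, the central angle is θ = 2 arccos(1 − 2y/D) = 3.188 rad. Then A = (D²/8)(θ − sin θ) = 0.4002 m² and P = Dθ/2 = 1.586 m. Hydraulic radius R = A/P = 0.4002/1.586 = 0.2524 m. Q_B = (1/0.013)·0.4002·0.2524^(2/3)·√0.0027 = 0.6388 m³/s.
Q_A = 4.03 m³/s vs Q_B = 0.6388 m³/s, so channel A carries more.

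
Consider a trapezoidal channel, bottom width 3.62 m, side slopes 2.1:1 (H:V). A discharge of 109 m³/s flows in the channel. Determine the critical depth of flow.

y_c = 2.79 m

At critical depth, Q² T / (g A³) = 1, i.e. A³/T = Q²/g = 109²/9.81 = 1211.
Try y = 3.08 m: A³/T = 1812 — too large.
Try y = 2.04 m: A³/T = 344 — too small.
Try y = 2.79 m: A³/T = 1206 — ≈ 1211.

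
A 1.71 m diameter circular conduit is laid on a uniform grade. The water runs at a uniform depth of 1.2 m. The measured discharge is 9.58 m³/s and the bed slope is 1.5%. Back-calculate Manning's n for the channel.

For a circular section of diameter D = 1.71 m at depth y = 1.2 m, the central angle is θ = 2 arccos(1 − 2y/D) = 3.972 rad. Then A = (D²/8)(θ − sin θ) = 1.722 m² and P = Dθ/2 = 3.396 m.
Hydraulic radius R = A/P = 1.722/3.396 = 0.507 m.
Rearranging Manning's equation: n = (1/Q) A R^(2/3) S^(1/2) = (1/9.58) × 1.722 × 0.507^(2/3) × √0.015 = 0.014.

n = 0.014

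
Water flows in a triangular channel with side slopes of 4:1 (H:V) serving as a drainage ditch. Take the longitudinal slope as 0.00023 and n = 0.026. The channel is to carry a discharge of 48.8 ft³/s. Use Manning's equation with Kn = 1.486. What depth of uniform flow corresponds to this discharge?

Manning's equation rearranged: A R^(2/3) = nQ / (1.486·√S) = 0.026 × 48.8 / (1.486 × √0.00023) = 56.3.
Try y = 4 ft: A R^(2/3) = 99.56 — over.
Try y = 2.83 ft: A R^(2/3) = 39.57 — short.
Try y = 3.23 ft: A R^(2/3) = 56.3 — close enough.

y_n = 3.23 ft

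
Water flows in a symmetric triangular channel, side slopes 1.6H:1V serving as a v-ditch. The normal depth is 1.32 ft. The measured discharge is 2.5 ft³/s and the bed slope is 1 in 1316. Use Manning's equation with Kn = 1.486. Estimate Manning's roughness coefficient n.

n = 0.031

For a triangular section with side slope z = 1.6: A = zy² = 1.6×1.32² = 2.788 ft²; P = 2y√(1+z²) = 2×1.32×1.887 = 4.981 ft.
Hydraulic radius R = A/P = 2.788/4.981 = 0.5597 ft.
Rearranging Manning's equation: n = (1.486/Q) A R^(2/3) S^(1/2) = (1.486/2.5) × 2.788 × 0.5597^(2/3) × √0.0007599 = 0.031.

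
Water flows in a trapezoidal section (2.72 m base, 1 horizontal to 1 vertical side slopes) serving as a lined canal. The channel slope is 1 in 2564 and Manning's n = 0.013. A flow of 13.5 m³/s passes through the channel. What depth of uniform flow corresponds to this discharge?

y_n = 1.86 m

Manning's equation rearranged: A R^(2/3) = nQ / (1·√S) = 0.013 × 13.5 / (√0.00039) = 8.887.
Try y = 1.5 m: A R^(2/3) = 5.941 — low.
Try y = 2.16 m: A R^(2/3) = 11.86 — high.
Try y = 1.86 m: A R^(2/3) = 8.897 — close enough.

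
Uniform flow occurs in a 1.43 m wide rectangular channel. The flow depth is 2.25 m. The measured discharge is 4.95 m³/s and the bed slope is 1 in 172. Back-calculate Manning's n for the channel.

Flow area A = b·y = 1.43 × 2.25 = 3.217 m². Wetted perimeter P = b + 2y = 1.43 + 2×2.25 = 5.93 m.
Hydraulic radius R = A/P = 3.217/5.93 = 0.5426 m.
Rearranging Manning's equation: n = (1/Q) A R^(2/3) S^(1/2) = (1/4.95) × 3.217 × 0.5426^(2/3) × √0.005814 = 0.033.

n = 0.033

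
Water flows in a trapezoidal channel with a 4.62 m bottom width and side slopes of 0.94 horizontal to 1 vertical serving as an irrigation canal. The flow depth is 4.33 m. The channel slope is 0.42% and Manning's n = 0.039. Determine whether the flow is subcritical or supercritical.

subcritical

With bottom width b = 4.62 m and side slope z = 0.94: A = (b + zy)y = (4.62 + 0.94×4.33)×4.33 = 37.63 m²; P = b + 2y√(1+z²) = 4.62 + 2×4.33×1.372 = 16.51 m.
Hydraulic radius R = A/P = 37.63/16.51 = 2.28 m.
V = (1/n) R^(2/3) √S = (1/0.039) × 2.28^(2/3) × √0.0042 = 2.878 m/s. Hydraulic depth D_h = A/T = 37.63/12.76 = 2.949 m.
Froude number Fr = V/√(g·D_h) = 2.878/√(9.81×2.949) = 0.535, which is less than 1, so the flow is subcritical.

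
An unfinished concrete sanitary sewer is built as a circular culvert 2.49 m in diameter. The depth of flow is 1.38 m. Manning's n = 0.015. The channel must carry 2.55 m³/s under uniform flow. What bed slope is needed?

For a circular section of diameter D = 2.49 m at depth y = 1.38 m, the central angle is θ = 2 arccos(1 − 2y/D) = 3.359 rad. Then A = (D²/8)(θ − sin θ) = 2.77 m² and P = Dθ/2 = 4.182 m.
Hydraulic radius R = A/P = 2.77/4.182 = 0.6625 m.
From Manning's equation, S = [nQ / (1 A R^(2/3))]² = [0.015 × 2.55 / (1 × 2.77 × 0.6625^(2/3))]² = 0.00033.

S = 0.00033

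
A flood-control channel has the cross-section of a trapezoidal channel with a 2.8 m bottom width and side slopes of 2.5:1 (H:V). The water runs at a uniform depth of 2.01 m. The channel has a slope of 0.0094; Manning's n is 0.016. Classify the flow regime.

With bottom width b = 2.8 m and side slope z = 2.5: A = (b + zy)y = (2.8 + 2.5×2.01)×2.01 = 15.73 m²; P = b + 2y√(1+z²) = 2.8 + 2×2.01×2.693 = 13.62 m.
Hydraulic radius R = A/P = 15.73/13.62 = 1.154 m.
V = (1/n) R^(2/3) √S = (1/0.016) × 1.154^(2/3) × √0.0094 = 6.668 m/s. Hydraulic depth D_h = A/T = 15.73/12.85 = 1.224 m.
Froude number Fr = V/√(g·D_h) = 6.668/√(9.81×1.224) = 1.92, which is greater than 1, so the flow is supercritical.

supercritical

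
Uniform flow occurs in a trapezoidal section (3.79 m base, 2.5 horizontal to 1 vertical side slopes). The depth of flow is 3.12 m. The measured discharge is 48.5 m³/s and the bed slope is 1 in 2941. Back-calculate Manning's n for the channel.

n = 0.02

With bottom width b = 3.79 m and side slope z = 2.5: A = (b + zy)y = (3.79 + 2.5×3.12)×3.12 = 36.16 m²; P = b + 2y√(1+z²) = 3.79 + 2×3.12×2.693 = 20.59 m.
Hydraulic radius R = A/P = 36.16/20.59 = 1.756 m.
Rearranging Manning's equation: n = (1/Q) A R^(2/3) S^(1/2) = (1/48.5) × 36.16 × 1.756^(2/3) × √0.00034 = 0.02.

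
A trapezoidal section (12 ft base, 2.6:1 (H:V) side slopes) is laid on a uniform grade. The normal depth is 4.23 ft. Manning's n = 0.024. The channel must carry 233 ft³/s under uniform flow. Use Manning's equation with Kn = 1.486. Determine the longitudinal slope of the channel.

S = 0.000391

With bottom width b = 12 ft and side slope z = 2.6: A = (b + zy)y = (12 + 2.6×4.23)×4.23 = 97.28 ft²; P = b + 2y√(1+z²) = 12 + 2×4.23×2.786 = 35.57 ft.
Hydraulic radius R = A/P = 97.28/35.57 = 2.735 ft.
From Manning's equation, S = [nQ / (1.486 A R^(2/3))]² = [0.024 × 233 / (1.486 × 97.28 × 2.735^(2/3))]² = 0.000391.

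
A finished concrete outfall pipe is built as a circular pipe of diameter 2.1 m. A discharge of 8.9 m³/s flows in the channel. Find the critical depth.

At critical depth, Q² T / (g A³) = 1, i.e. A³/T = Q²/g = 8.9²/9.81 = 8.074.
At y = 1.19 m: A³/T = 3.989 — too small.
At y = 1.8 m: A³/T = 21.47 — too large.
At y = 1.43 m: A³/T = 8.097 — matches.

y_c = 1.43 m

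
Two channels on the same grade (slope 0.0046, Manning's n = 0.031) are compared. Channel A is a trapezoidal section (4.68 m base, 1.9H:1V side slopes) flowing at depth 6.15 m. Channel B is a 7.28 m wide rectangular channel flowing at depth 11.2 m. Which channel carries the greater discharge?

channel A

Channel A: With bottom width b = 4.68 m and side slope z = 1.9: A = (b + zy)y = (4.68 + 1.9×6.15)×6.15 = 100.6 m²; P = b + 2y√(1+z²) = 4.68 + 2×6.15×2.147 = 31.09 m. Hydraulic radius R = A/P = 100.6/31.09 = 3.237 m. Q_A = (1/0.031)·100.6·3.237^(2/3)·√0.0046 = 481.9 m³/s.
Channel B: Flow area A = b·y = 7.28 × 11.2 = 81.54 m². Wetted perimeter P = b + 2y = 7.28 + 2×11.2 = 29.68 m. Hydraulic radius R = A/P = 81.54/29.68 = 2.747 m. Q_B = (1/0.031)·81.54·2.747^(2/3)·√0.0046 = 349.9 m³/s.
Q_A = 481.9 m³/s vs Q_B = 349.9 m³/s, so channel A carries more.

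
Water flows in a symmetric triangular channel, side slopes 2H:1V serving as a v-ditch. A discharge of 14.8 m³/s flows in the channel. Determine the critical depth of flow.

At critical depth, Q² T / (g A³) = 1, i.e. A³/T = Q²/g = 14.8²/9.81 = 22.33.
Trying y = 1.31 m: A³/T = 7.716 — short.
Trying y = 1.62 m: A³/T = 22.32 — ≈ 22.33.

y_c = 1.62 m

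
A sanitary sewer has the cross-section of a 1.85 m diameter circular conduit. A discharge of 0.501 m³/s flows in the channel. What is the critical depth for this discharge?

At critical depth, Q² T / (g A³) = 1, i.e. A³/T = Q²/g = 0.501²/9.81 = 0.02559.
Try y = 0.271 m: A³/T = 0.01114 — low.
Try y = 0.409 m: A³/T = 0.05606 — high.
Try y = 0.335 m: A³/T = 0.02565 — ≈ 0.02559.

y_c = 0.335 m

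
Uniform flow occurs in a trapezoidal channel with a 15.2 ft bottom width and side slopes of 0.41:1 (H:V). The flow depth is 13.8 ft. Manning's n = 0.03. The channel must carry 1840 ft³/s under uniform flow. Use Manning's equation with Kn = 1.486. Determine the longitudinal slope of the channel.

With bottom width b = 15.2 ft and side slope z = 0.41: A = (b + zy)y = (15.2 + 0.41×13.8)×13.8 = 287.8 ft²; P = b + 2y√(1+z²) = 15.2 + 2×13.8×1.081 = 45.03 ft.
Hydraulic radius R = A/P = 287.8/45.03 = 6.392 ft.
From Manning's equation, S = [nQ / (1.486 A R^(2/3))]² = [0.03 × 1840 / (1.486 × 287.8 × 6.392^(2/3))]² = 0.0014.

S = 0.0014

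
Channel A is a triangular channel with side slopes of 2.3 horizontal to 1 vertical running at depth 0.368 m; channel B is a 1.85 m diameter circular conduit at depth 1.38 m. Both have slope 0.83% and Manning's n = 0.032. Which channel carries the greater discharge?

channel B

Channel A: For a triangular section with side slope z = 2.3: A = zy² = 2.3×0.368² = 0.3115 m²; P = 2y√(1+z²) = 2×0.368×2.508 = 1.846 m. Hydraulic radius R = A/P = 0.3115/1.846 = 0.1687 m. Q_A = (1/0.032)·0.3115·0.1687^(2/3)·√0.0083 = 0.2708 m³/s.
Channel B: For a circular section of diameter D = 1.85 m at depth y = 1.38 m, the central angle is θ = 2 arccos(1 − 2y/D) = 4.17 rad. Then A = (D²/8)(θ − sin θ) = 2.15 m² and P = Dθ/2 = 3.857 m. Hydraulic radius R = A/P = 2.15/3.857 = 0.5575 m. Q_B = (1/0.032)·2.15·0.5575^(2/3)·√0.0083 = 4.147 m³/s.
Q_A = 0.2708 m³/s vs Q_B = 4.147 m³/s, so channel B carries more.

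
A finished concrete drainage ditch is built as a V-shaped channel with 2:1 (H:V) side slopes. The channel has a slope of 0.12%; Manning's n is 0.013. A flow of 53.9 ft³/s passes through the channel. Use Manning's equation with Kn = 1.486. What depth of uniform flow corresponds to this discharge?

Manning's equation rearranged: A R^(2/3) = nQ / (1.486·√S) = 0.013 × 53.9 / (1.486 × √0.0012) = 13.61.
Try y = 3.18 ft: A R^(2/3) = 25.58 — too large.
Try y = 1.72 ft: A R^(2/3) = 4.967 — too small.
Try y = 2.51 ft: A R^(2/3) = 13.61 — ≈ 13.61.

y_n = 2.51 ft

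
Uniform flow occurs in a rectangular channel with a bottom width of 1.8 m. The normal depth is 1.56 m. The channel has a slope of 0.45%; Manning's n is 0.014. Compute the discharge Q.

Q = 9.26 m³/s

Flow area A = b·y = 1.8 × 1.56 = 2.808 m². Wetted perimeter P = b + 2y = 1.8 + 2×1.56 = 4.92 m.
Hydraulic radius R = A/P = 2.808/4.92 = 0.5707 m.
Manning's equation: Q = (1/n) A R^(2/3) S^(1/2) = (1/0.014) × 2.808 × 0.5707^(2/3) × 0.0045^(1/2) = 9.26 m³/s.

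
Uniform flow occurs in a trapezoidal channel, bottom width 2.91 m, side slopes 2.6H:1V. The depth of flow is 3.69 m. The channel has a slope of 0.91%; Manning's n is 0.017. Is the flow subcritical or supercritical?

supercritical

With bottom width b = 2.91 m and side slope z = 2.6: A = (b + zy)y = (2.91 + 2.6×3.69)×3.69 = 46.14 m²; P = b + 2y√(1+z²) = 2.91 + 2×3.69×2.786 = 23.47 m.
Hydraulic radius R = A/P = 46.14/23.47 = 1.966 m.
V = (1/n) R^(2/3) √S = (1/0.017) × 1.966^(2/3) × √0.0091 = 8.806 m/s. Hydraulic depth D_h = A/T = 46.14/22.1 = 2.088 m.
Froude number Fr = V/√(g·D_h) = 8.806/√(9.81×2.088) = 1.95, which is greater than 1, so the flow is supercritical.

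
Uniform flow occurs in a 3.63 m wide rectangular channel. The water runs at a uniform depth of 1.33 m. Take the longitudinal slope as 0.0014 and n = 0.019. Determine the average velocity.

Flow area A = b·y = 3.63 × 1.33 = 4.828 m². Wetted perimeter P = b + 2y = 3.63 + 2×1.33 = 6.29 m.
Hydraulic radius R = A/P = 4.828/6.29 = 0.7676 m.
From Manning's equation, V = (1/n) R^(2/3) S^(1/2) = (1/0.019) × 0.7676^(2/3) × 0.0014^(1/2) = 1.65 m/s.

V = 1.65 m/s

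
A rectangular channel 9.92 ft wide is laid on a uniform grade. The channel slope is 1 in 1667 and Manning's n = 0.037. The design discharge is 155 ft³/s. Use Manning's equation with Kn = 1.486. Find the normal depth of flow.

y_n = 7.63 ft

Manning's equation rearranged: A R^(2/3) = nQ / (1.486·√S) = 0.037 × 155 / (1.486 × √0.0005999) = 157.6.
At y = 9.07 ft: A R^(2/3) = 195.6 — too large.
At y = 7.63 ft: A R^(2/3) = 157.6 — matches.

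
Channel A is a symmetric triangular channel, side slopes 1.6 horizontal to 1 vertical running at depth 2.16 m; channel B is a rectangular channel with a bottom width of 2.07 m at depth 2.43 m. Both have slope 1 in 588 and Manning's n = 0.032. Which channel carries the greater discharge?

Channel A: For a triangular section with side slope z = 1.6: A = zy² = 1.6×2.16² = 7.465 m²; P = 2y√(1+z²) = 2×2.16×1.887 = 8.151 m. Hydraulic radius R = A/P = 7.465/8.151 = 0.9158 m. Q_A = (1/0.032)·7.465·0.9158^(2/3)·√0.001701 = 9.073 m³/s.
Channel B: Flow area A = b·y = 2.07 × 2.43 = 5.03 m². Wetted perimeter P = b + 2y = 2.07 + 2×2.43 = 6.93 m. Hydraulic radius R = A/P = 5.03/6.93 = 0.7258 m. Q_B = (1/0.032)·5.03·0.7258^(2/3)·√0.001701 = 5.236 m³/s.
Q_A = 9.073 m³/s vs Q_B = 5.236 m³/s, so channel A carries more.

channel A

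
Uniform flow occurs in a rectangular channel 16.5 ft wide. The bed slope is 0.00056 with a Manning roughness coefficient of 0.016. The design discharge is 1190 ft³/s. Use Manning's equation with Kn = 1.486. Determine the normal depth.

Manning's equation rearranged: A R^(2/3) = nQ / (1.486·√S) = 0.016 × 1190 / (1.486 × √0.00056) = 541.4.
At y = 9.2 ft: A R^(2/3) = 404.5 — short.
At y = 14.6 ft: A R^(2/3) = 729.7 — over.
At y = 11.5 ft: A R^(2/3) = 540.2 — close enough.

y_n = 11.5 ft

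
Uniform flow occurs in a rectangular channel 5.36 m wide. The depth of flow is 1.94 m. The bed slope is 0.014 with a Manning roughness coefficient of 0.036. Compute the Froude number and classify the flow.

subcritical

Flow area A = b·y = 5.36 × 1.94 = 10.4 m². Wetted perimeter P = b + 2y = 5.36 + 2×1.94 = 9.24 m.
Hydraulic radius R = A/P = 10.4/9.24 = 1.125 m.
V = (1/n) R^(2/3) √S = (1/0.036) × 1.125^(2/3) × √0.014 = 3.556 m/s. Hydraulic depth D_h = A/T = 10.4/5.36 = 1.94 m.
Froude number Fr = V/√(g·D_h) = 3.556/√(9.81×1.94) = 0.815, which is less than 1, so the flow is subcritical.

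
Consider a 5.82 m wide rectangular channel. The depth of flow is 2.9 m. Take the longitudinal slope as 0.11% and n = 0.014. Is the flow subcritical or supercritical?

Flow area A = b·y = 5.82 × 2.9 = 16.88 m². Wetted perimeter P = b + 2y = 5.82 + 2×2.9 = 11.62 m.
Hydraulic radius R = A/P = 16.88/11.62 = 1.452 m.
V = (1/n) R^(2/3) √S = (1/0.014) × 1.452^(2/3) × √0.0011 = 3.038 m/s. Hydraulic depth D_h = A/T = 16.88/5.82 = 2.9 m.
Froude number Fr = V/√(g·D_h) = 3.038/√(9.81×2.9) = 0.57, which is less than 1, so the flow is subcritical.

subcritical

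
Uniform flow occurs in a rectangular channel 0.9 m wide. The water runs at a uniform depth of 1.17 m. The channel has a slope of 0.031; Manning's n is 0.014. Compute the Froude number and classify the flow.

Flow area A = b·y = 0.9 × 1.17 = 1.053 m². Wetted perimeter P = b + 2y = 0.9 + 2×1.17 = 3.24 m.
Hydraulic radius R = A/P = 1.053/3.24 = 0.325 m.
V = (1/n) R^(2/3) √S = (1/0.014) × 0.325^(2/3) × √0.031 = 5.945 m/s. Hydraulic depth D_h = A/T = 1.053/0.9 = 1.17 m.
Froude number Fr = V/√(g·D_h) = 5.945/√(9.81×1.17) = 1.75, which is greater than 1, so the flow is supercritical.

supercritical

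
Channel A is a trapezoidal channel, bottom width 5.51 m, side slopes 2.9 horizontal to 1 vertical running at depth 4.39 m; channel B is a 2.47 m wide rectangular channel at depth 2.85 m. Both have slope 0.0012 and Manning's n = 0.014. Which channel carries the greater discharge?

Channel A: With bottom width b = 5.51 m and side slope z = 2.9: A = (b + zy)y = (5.51 + 2.9×4.39)×4.39 = 80.08 m²; P = b + 2y√(1+z²) = 5.51 + 2×4.39×3.068 = 32.44 m. Hydraulic radius R = A/P = 80.08/32.44 = 2.468 m. Q_A = (1/0.014)·80.08·2.468^(2/3)·√0.0012 = 361.9 m³/s.
Channel B: Flow area A = b·y = 2.47 × 2.85 = 7.04 m². Wetted perimeter P = b + 2y = 2.47 + 2×2.85 = 8.17 m. Hydraulic radius R = A/P = 7.04/8.17 = 0.8616 m. Q_B = (1/0.014)·7.04·0.8616^(2/3)·√0.0012 = 15.77 m³/s.
Q_A = 361.9 m³/s vs Q_B = 15.77 m³/s, so channel A carries more.

channel A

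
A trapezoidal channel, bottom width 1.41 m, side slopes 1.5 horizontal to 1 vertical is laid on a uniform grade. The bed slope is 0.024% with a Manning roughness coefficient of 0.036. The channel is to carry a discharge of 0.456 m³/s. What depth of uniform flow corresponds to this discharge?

Manning's equation rearranged: A R^(2/3) = nQ / (1·√S) = 0.036 × 0.456 / (√0.00024) = 1.06.
Trying y = 0.628 m: A R^(2/3) = 0.8045 — short.
Trying y = 0.891 m: A R^(2/3) = 1.601 — over.
Trying y = 0.724 m: A R^(2/3) = 1.06 — close enough.

y_n = 0.724 m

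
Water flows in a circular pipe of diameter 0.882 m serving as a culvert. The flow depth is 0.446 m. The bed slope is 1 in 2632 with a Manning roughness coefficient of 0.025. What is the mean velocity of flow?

For a circular section of diameter D = 0.882 m at depth y = 0.446 m, the central angle is θ = 2 arccos(1 − 2y/D) = 3.164 rad. Then A = (D²/8)(θ − sin θ) = 0.3099 m² and P = Dθ/2 = 1.395 m.
Hydraulic radius R = A/P = 0.3099/1.395 = 0.2221 m.
From Manning's equation, V = (1/n) R^(2/3) S^(1/2) = (1/0.025) × 0.2221^(2/3) × 0.0003799^(1/2) = 0.286 m/s.

V = 0.286 m/s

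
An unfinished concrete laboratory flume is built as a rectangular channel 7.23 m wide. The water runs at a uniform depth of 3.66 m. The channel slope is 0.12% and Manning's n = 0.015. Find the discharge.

Flow area A = b·y = 7.23 × 3.66 = 26.46 m². Wetted perimeter P = b + 2y = 7.23 + 2×3.66 = 14.55 m.
Hydraulic radius R = A/P = 26.46/14.55 = 1.819 m.
Manning's equation: Q = (1/n) A R^(2/3) S^(1/2) = (1/0.015) × 26.46 × 1.819^(2/3) × 0.0012^(1/2) = 91.1 m³/s.

Q = 91.1 m³/s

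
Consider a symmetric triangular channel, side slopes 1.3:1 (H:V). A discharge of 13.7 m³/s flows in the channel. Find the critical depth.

At critical depth, Q² T / (g A³) = 1, i.e. A³/T = Q²/g = 13.7²/9.81 = 19.13.
Trying y = 1.58 m: A³/T = 8.32 — short.
Trying y = 2.02 m: A³/T = 28.42 — over.
Trying y = 1.87 m: A³/T = 19.32 — ≈ 19.13.

y_c = 1.87 m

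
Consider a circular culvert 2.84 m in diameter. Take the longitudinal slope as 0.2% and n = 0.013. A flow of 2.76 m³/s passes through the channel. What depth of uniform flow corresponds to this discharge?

y_n = 0.766 m

Manning's equation rearranged: A R^(2/3) = nQ / (1·√S) = 0.013 × 2.76 / (√0.002) = 0.8023.
Trying y = 0.522 m: A R^(2/3) = 0.3719 — short.
Trying y = 0.84 m: A R^(2/3) = 0.9605 — over.
Trying y = 0.766 m: A R^(2/3) = 0.8022 — close enough.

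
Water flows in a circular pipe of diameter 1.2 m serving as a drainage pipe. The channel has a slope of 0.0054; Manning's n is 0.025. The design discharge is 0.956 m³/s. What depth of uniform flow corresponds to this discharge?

y_n = 0.699 m

Manning's equation rearranged: A R^(2/3) = nQ / (1·√S) = 0.025 × 0.956 / (√0.0054) = 0.3252.
Try y = 0.553 m: A R^(2/3) = 0.2201 — short.
Try y = 0.799 m: A R^(2/3) = 0.3966 — over.
Try y = 0.699 m: A R^(2/3) = 0.3253 — close enough.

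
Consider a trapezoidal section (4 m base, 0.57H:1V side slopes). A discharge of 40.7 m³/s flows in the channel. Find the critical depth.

y_c = 1.99 m

At critical depth, Q² T / (g A³) = 1, i.e. A³/T = Q²/g = 40.7²/9.81 = 168.9.
Try y = 2.18 m: A³/T = 230.2 — too large.
Try y = 1.99 m: A³/T = 170.2 — matches.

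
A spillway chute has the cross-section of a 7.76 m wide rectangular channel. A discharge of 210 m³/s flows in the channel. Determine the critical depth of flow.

For a rectangular channel, critical depth y_c = (q²/g)^(1/3) where q = Q/b = 210/7.76 = 27.06 m²/s.
So y_c = (27.06²/9.81)^(1/3) = 4.21 m.

y_c = 4.21 m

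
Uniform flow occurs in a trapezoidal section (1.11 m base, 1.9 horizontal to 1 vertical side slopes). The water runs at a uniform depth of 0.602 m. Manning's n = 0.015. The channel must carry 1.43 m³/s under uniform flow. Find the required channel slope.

S = 0.000951

With bottom width b = 1.11 m and side slope z = 1.9: A = (b + zy)y = (1.11 + 1.9×0.602)×0.602 = 1.357 m²; P = b + 2y√(1+z²) = 1.11 + 2×0.602×2.147 = 3.695 m.
Hydraulic radius R = A/P = 1.357/3.695 = 0.3672 m.
From Manning's equation, S = [nQ / (1 A R^(2/3))]² = [0.015 × 1.43 / (1 × 1.357 × 0.3672^(2/3))]² = 0.000951.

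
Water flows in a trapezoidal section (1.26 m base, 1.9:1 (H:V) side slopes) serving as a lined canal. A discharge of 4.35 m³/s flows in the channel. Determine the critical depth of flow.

y_c = 0.744 m

At critical depth, Q² T / (g A³) = 1, i.e. A³/T = Q²/g = 4.35²/9.81 = 1.929.
Trying y = 0.569 m: A³/T = 0.6907 — low.
Trying y = 0.931 m: A³/T = 4.674 — high.
Trying y = 0.744 m: A³/T = 1.926 — ≈ 1.929.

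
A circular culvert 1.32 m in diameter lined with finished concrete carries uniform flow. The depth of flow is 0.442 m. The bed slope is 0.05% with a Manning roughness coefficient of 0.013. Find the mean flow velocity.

V = 0.676 m/s

For a circular section of diameter D = 1.32 m at depth y = 0.442 m, the central angle is θ = 2 arccos(1 − 2y/D) = 2.468 rad. Then A = (D²/8)(θ − sin θ) = 0.4018 m² and P = Dθ/2 = 1.629 m.
Hydraulic radius R = A/P = 0.4018/1.629 = 0.2466 m.
From Manning's equation, V = (1/n) R^(2/3) S^(1/2) = (1/0.013) × 0.2466^(2/3) × 0.0005^(1/2) = 0.676 m/s.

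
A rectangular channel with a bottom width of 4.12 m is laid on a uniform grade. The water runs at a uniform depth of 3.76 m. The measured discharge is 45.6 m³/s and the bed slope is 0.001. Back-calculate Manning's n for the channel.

n = 0.013

Flow area A = b·y = 4.12 × 3.76 = 15.49 m². Wetted perimeter P = b + 2y = 4.12 + 2×3.76 = 11.64 m.
Hydraulic radius R = A/P = 15.49/11.64 = 1.331 m.
Rearranging Manning's equation: n = (1/Q) A R^(2/3) S^(1/2) = (1/45.6) × 15.49 × 1.331^(2/3) × √0.001 = 0.013.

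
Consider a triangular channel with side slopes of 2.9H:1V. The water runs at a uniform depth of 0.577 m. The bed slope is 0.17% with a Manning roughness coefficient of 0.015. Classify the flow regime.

subcritical

For a triangular section with side slope z = 2.9: A = zy² = 2.9×0.577² = 0.9655 m²; P = 2y√(1+z²) = 2×0.577×3.068 = 3.54 m.
Hydraulic radius R = A/P = 0.9655/3.54 = 0.2727 m.
V = (1/n) R^(2/3) √S = (1/0.015) × 0.2727^(2/3) × √0.0017 = 1.156 m/s. Hydraulic depth D_h = A/T = 0.9655/3.347 = 0.2885 m.
Froude number Fr = V/√(g·D_h) = 1.156/√(9.81×0.2885) = 0.687, which is less than 1, so the flow is subcritical.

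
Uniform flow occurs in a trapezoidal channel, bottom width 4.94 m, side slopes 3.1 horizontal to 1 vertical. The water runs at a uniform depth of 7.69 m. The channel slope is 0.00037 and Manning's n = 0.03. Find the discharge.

With bottom width b = 4.94 m and side slope z = 3.1: A = (b + zy)y = (4.94 + 3.1×7.69)×7.69 = 221.3 m²; P = b + 2y√(1+z²) = 4.94 + 2×7.69×3.257 = 55.04 m.
Hydraulic radius R = A/P = 221.3/55.04 = 4.021 m.
Manning's equation: Q = (1/n) A R^(2/3) S^(1/2) = (1/0.03) × 221.3 × 4.021^(2/3) × 0.00037^(1/2) = 359 m³/s.

Q = 359 m³/s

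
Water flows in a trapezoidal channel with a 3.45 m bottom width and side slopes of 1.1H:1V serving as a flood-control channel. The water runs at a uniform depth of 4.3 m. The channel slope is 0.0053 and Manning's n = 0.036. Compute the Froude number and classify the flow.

subcritical

With bottom width b = 3.45 m and side slope z = 1.1: A = (b + zy)y = (3.45 + 1.1×4.3)×4.3 = 35.17 m²; P = b + 2y√(1+z²) = 3.45 + 2×4.3×1.487 = 16.23 m.
Hydraulic radius R = A/P = 35.17/16.23 = 2.167 m.
V = (1/n) R^(2/3) √S = (1/0.036) × 2.167^(2/3) × √0.0053 = 3.386 m/s. Hydraulic depth D_h = A/T = 35.17/12.91 = 2.725 m.
Froude number Fr = V/√(g·D_h) = 3.386/√(9.81×2.725) = 0.655, which is less than 1, so the flow is subcritical.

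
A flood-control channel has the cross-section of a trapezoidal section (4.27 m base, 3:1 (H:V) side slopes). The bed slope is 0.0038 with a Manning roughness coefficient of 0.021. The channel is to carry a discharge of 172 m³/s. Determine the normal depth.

y_n = 3.04 m

Manning's equation rearranged: A R^(2/3) = nQ / (1·√S) = 0.021 × 172 / (√0.0038) = 58.59.
Try y = 3.67 m: A R^(2/3) = 90.22 — high.
Try y = 3.04 m: A R^(2/3) = 58.72 — matches.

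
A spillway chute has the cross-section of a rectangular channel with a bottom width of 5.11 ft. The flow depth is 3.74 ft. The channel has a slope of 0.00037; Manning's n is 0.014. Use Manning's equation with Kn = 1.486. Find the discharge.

Flow area A = b·y = 5.11 × 3.74 = 19.11 ft². Wetted perimeter P = b + 2y = 5.11 + 2×3.74 = 12.59 ft.
Hydraulic radius R = A/P = 19.11/12.59 = 1.518 ft.
Manning's equation: Q = (1.486/n) A R^(2/3) S^(1/2) = (1.486/0.014) × 19.11 × 1.518^(2/3) × 0.00037^(1/2) = 51.5 ft³/s.

Q = 51.5 ft³/s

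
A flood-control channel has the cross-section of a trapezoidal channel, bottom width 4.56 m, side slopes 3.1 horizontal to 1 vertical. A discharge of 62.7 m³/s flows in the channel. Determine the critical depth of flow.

y_c = 1.82 m

At critical depth, Q² T / (g A³) = 1, i.e. A³/T = Q²/g = 62.7²/9.81 = 400.7.
Trying y = 2.12 m: A³/T = 742.4 — too large.
Trying y = 1.48 m: A³/T = 180.7 — too small.
Trying y = 1.82 m: A³/T = 404 — matches.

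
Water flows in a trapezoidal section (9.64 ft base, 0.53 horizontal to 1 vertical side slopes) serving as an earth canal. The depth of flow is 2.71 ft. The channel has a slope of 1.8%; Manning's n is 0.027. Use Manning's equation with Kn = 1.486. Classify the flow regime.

supercritical

With bottom width b = 9.64 ft and side slope z = 0.53: A = (b + zy)y = (9.64 + 0.53×2.71)×2.71 = 30.02 ft²; P = b + 2y√(1+z²) = 9.64 + 2×2.71×1.132 = 15.77 ft.
Hydraulic radius R = A/P = 30.02/15.77 = 1.903 ft.
V = (1.486/n) R^(2/3) √S = (1.486/0.027) × 1.903^(2/3) × √0.018 = 11.34 ft/s. Hydraulic depth D_h = A/T = 30.02/12.51 = 2.399 ft.
Froude number Fr = V/√(g·D_h) = 11.34/√(32.2×2.399) = 1.29, which is greater than 1, so the flow is supercritical.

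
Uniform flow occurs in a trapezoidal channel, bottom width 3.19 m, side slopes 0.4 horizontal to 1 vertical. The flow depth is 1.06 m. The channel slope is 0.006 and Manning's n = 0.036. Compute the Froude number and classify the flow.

subcritical

With bottom width b = 3.19 m and side slope z = 0.4: A = (b + zy)y = (3.19 + 0.4×1.06)×1.06 = 3.831 m²; P = b + 2y√(1+z²) = 3.19 + 2×1.06×1.077 = 5.473 m.
Hydraulic radius R = A/P = 3.831/5.473 = 0.6999 m.
V = (1/n) R^(2/3) √S = (1/0.036) × 0.6999^(2/3) × √0.006 = 1.696 m/s. Hydraulic depth D_h = A/T = 3.831/4.038 = 0.9487 m.
Froude number Fr = V/√(g·D_h) = 1.696/√(9.81×0.9487) = 0.556, which is less than 1, so the flow is subcritical.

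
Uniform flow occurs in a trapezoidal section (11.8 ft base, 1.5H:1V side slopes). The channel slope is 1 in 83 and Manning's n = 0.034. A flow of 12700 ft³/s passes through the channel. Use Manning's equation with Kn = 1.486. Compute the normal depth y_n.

y_n = 16.9 ft

Manning's equation rearranged: A R^(2/3) = nQ / (1.486·√S) = 0.034 × 12700 / (1.486 × √0.01205) = 2647.
Trying y = 19.6 ft: A R^(2/3) = 3696 — over.
Trying y = 13.6 ft: A R^(2/3) = 1633 — short.
Trying y = 16.9 ft: A R^(2/3) = 2642 — close enough.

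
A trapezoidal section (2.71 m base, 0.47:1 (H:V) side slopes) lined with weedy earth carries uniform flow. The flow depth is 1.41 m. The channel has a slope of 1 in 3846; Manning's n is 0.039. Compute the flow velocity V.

With bottom width b = 2.71 m and side slope z = 0.47: A = (b + zy)y = (2.71 + 0.47×1.41)×1.41 = 4.756 m²; P = b + 2y√(1+z²) = 2.71 + 2×1.41×1.105 = 5.826 m.
Hydraulic radius R = A/P = 4.756/5.826 = 0.8163 m.
From Manning's equation, V = (1/n) R^(2/3) S^(1/2) = (1/0.039) × 0.8163^(2/3) × 0.00026^(1/2) = 0.361 m/s.

V = 0.361 m/s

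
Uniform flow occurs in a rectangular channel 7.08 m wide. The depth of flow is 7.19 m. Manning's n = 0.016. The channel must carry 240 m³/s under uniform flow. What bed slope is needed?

S = 0.0018

Flow area A = b·y = 7.08 × 7.19 = 50.91 m². Wetted perimeter P = b + 2y = 7.08 + 2×7.19 = 21.46 m.
Hydraulic radius R = A/P = 50.91/21.46 = 2.372 m.
From Manning's equation, S = [nQ / (1 A R^(2/3))]² = [0.016 × 240 / (1 × 50.91 × 2.372^(2/3))]² = 0.0018.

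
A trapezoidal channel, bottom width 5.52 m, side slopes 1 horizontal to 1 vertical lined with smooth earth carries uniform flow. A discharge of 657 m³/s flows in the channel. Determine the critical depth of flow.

y_c = 7.44 m

At critical depth, Q² T / (g A³) = 1, i.e. A³/T = Q²/g = 657²/9.81 = 44000.
At y = 8.88 m: A³/T = 89810 — over.
At y = 7.44 m: A³/T = 43940 — matches.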